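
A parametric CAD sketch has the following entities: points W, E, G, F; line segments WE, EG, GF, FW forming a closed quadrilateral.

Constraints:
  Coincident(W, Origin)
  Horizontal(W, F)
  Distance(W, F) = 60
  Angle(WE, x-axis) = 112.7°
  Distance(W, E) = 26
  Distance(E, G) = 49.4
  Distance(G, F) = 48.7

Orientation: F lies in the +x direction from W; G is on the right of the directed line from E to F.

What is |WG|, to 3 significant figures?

23.9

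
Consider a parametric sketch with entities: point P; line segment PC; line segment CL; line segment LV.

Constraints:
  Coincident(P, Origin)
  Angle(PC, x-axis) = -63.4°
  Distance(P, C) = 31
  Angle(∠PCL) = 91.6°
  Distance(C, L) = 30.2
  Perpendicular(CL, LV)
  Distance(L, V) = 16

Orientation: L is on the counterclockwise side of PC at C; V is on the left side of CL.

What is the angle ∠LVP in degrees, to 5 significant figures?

115.76°

P is at the origin; PC runs at -63.4° with length 31.0, so C = 31.0·(cos -63.4°, sin -63.4°) = (13.881, -27.719). ∠PCL = 91.6°, so CL runs at -63.4° + (180° − 91.6°) = 25.000° from the x-axis; with |CL| = 30.2, L = C + 30.2·(cos 25.000°, sin 25.000°) = (41.251, -14.956). CL is perpendicular to LV; with |LV| = 16.0 on the left of CL, V = L + 16.0·(-0.42262, 0.90631) = (34.489, -0.45479). Then cos ∠LVP = VL·VP / (|VL||VP|), giving 115.76°.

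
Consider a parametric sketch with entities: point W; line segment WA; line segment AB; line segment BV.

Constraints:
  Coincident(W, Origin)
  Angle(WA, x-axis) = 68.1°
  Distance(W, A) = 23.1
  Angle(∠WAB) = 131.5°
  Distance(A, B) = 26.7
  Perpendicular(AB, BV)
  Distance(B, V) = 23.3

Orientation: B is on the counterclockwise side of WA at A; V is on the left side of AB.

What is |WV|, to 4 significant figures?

42.43

∠WAB = 131.5°, so AB runs at 68.1° + (180° − 131.5°) = 116.6° from the x-axis; with |AB| = 26.7, B = A + 26.7·(cos 116.6°, sin 116.6°) = (-3.339, 45.31). AB is perpendicular to BV; with |BV| = 23.3 on the left of AB, V = B + 23.3·(-0.8942, -0.4478) = (-24.17, 34.87). Then |WV| = |V − W| = 42.43.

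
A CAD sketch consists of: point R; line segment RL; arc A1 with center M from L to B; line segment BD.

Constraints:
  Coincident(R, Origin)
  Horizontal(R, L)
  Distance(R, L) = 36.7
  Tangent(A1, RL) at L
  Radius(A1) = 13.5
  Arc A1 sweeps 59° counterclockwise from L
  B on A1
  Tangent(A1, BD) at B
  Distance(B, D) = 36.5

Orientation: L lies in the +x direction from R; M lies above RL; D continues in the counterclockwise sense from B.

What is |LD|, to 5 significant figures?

48.516

R is at the origin; RL is horizontal with |RL| = 36.7 and L on the +x side, so L = (36.700, 0.0000). A1 meets RL tangentially, so ML is at right angles to RL, so M = L + (0, 13.5) = (36.700, 13.500). On A1, L sits at bearing -90° from M; a 59° counterclockwise sweep puts B at bearing -31°, so B = M + 13.5·(cos -31°, sin -31°) = (48.272, 6.5470). The tangent condition forces MB to be normal to BD, so BD runs along (−sin -31°, cos -31°); with |BD| = 36.5, D = (67.071, 37.834). Then |LD| = |D − L| = 48.516.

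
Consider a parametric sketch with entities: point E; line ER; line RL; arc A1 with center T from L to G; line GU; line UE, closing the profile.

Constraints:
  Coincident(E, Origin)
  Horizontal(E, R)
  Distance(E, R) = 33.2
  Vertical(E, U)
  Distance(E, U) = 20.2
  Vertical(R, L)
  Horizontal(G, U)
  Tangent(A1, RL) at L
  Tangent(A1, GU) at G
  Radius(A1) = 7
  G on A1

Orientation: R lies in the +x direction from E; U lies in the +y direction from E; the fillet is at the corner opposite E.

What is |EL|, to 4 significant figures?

35.73

The virtual corner opposite E is at (33.20, 20.20). The tangent condition forces TL to be normal to RL and since A1 is tangent to GU there, TG ⟂ GU, with radius 7.0, so the center T sits 7.0 in from both sides at T = (26.20, 13.20). That places the tangent points at L = (33.20, 13.20) on RL and G = (26.20, 20.20) on GU. Then |EL| = |L − E| = 35.73.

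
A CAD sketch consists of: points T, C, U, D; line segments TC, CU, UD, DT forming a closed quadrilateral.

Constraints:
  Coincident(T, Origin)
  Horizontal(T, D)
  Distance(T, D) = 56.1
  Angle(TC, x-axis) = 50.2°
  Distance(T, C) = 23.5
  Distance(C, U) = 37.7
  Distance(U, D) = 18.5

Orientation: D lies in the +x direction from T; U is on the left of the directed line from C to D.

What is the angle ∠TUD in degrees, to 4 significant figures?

81.43°

Checks: |CU| = 37.70 ✓; |UD| = 18.50 ✓.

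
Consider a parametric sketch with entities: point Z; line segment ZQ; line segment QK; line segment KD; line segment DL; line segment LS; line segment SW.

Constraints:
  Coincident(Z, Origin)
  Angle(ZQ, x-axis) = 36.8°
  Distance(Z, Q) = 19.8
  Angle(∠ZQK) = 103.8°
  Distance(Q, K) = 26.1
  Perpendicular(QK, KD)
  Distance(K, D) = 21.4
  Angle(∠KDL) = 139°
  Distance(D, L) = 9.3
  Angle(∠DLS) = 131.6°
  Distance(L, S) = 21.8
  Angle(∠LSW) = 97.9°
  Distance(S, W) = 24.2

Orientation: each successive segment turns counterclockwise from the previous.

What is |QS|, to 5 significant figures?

28.704

Z is at the origin; ZQ runs at 36.8° with length 19.8, so Q = (15.854, 11.861). ∠ZQK = 103.8° gives QK at 113.00° from the x-axis; with |QK| = 26.1, K = (5.6564, 35.886). The perpendicularity gives KD at right angles to QK, so KD runs at -157.00°; with |KD| = 21.4, D = (-14.042, 27.524). ∠KDL = 139.0° gives DL at -116.00° from the x-axis; with |DL| = 9.3, L = (-18.119, 19.165). ∠DLS = 131.6° gives LS at -67.600° from the x-axis; with |LS| = 21.8, S = (-9.8119, -0.98969). Then |QS| = |S − Q| = 28.704.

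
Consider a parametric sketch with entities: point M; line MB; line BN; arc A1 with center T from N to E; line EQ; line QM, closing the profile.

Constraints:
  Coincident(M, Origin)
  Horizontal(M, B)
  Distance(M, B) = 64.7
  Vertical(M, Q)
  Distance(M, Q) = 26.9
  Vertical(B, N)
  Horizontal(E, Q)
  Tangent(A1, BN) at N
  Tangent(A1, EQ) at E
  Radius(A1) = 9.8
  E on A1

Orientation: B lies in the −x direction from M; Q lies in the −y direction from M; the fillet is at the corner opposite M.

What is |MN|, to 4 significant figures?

66.92

The virtual corner opposite M is at (-64.70, -26.90). A1 meets BN tangentially, so TN is at right angles to BN and the tangent condition forces TE to be normal to EQ, with radius 9.8, so the center T sits 9.8 in from both sides at T = (-54.90, -17.10). That places the tangent points at N = (-64.70, -17.10) on BN and E = (-54.90, -26.90) on EQ. Then |MN| = |N − M| = 66.92.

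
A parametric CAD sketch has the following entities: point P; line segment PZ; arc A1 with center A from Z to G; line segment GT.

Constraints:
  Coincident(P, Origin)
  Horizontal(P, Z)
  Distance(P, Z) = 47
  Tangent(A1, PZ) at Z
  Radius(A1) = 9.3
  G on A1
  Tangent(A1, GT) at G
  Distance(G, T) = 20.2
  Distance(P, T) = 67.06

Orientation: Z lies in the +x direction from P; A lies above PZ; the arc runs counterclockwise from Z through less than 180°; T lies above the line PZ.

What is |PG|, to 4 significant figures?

56.26

Checks: ∠(AZ, ZP) = 90.00° ✓; |AG| = 9.300 ✓; ∠(AG, GT) = 90.00° ✓; |GT| = 20.20 ✓; |PT| = 67.06 ✓.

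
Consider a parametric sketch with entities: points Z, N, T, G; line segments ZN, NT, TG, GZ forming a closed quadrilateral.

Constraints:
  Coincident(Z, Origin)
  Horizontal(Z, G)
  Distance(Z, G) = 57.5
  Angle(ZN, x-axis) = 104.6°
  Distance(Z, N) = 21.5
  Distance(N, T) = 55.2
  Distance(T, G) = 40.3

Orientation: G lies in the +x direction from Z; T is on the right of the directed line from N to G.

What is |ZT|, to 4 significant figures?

35.71

Checks: |NT| = 55.20 ✓; |TG| = 40.30 ✓.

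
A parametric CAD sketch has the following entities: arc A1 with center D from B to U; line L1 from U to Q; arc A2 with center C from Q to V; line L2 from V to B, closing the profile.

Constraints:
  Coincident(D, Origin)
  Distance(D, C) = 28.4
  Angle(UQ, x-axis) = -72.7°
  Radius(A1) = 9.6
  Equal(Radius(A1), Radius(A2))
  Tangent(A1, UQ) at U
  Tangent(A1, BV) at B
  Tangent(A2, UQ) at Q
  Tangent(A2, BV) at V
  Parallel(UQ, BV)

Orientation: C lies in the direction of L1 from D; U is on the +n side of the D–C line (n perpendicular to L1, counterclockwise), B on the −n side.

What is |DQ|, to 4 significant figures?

29.98

The slot axis is L1's direction at -72.7°, so u = (cos -72.7°, sin -72.7°) = (0.2974, -0.9548) and n = (−sin -72.7°, cos -72.7°) = (0.9548, 0.2974). D is at the origin and C lies 28.4 along u from D, so C = 28.4·u = (8.445, -27.12). Tangency of A1 to both parallel lines with radius 9.6 puts U and B at D ± 9.6·n: U = (9.166, 2.855), B = (-9.166, -2.855). Equal radii place Q and V the same way about C: Q = C + 9.6·n = (17.61, -24.26), V = C − 9.6·n = (-0.7203, -29.97). Then |DQ| = |Q − D| = 29.98.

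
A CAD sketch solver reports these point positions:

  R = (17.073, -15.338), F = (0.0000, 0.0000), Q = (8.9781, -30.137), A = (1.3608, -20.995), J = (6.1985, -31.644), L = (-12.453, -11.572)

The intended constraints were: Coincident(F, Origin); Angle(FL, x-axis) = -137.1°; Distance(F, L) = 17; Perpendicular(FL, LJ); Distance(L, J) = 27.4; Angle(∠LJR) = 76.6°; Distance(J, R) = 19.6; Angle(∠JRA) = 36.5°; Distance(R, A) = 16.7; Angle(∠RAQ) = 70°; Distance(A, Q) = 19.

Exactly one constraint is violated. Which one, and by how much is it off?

Distance(A, Q) = 19 — off by 7.10.

F = (0.00, 0.00) ✓; FL at -137.1° ✓; |FL| = 17.00 ✓; ∠(FL, LJ) = 90.00° ✓; |LJ| = 27.40 ✓; ∠LJR = 76.60° ✓; |JR| = 19.60 ✓; ∠JRA = 36.50° ✓; |RA| = 16.70 ✓; ∠RAQ = 70.00° ✓; |AQ| = 11.90 ✗.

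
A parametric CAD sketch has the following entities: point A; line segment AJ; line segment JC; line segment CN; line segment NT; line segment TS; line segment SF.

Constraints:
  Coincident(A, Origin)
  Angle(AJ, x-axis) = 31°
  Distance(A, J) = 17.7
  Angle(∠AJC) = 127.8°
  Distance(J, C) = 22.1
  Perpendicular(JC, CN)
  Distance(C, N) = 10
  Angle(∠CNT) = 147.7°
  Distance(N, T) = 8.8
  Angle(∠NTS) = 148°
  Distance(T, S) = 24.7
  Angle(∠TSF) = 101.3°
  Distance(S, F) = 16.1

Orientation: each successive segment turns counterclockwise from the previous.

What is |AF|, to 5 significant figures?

3.9234

A is at the origin; AJ runs at 31.0° with length 17.7, so J = (15.172, 9.1162). ∠AJC = 127.8° gives JC at 83.200° from the x-axis; with |JC| = 22.1, C = (17.789, 31.061). JC is perpendicular to CN, so CN runs at 173.20°; with |CN| = 10.0, N = (7.8589, 32.245). ∠CNT = 147.7° gives NT at -154.50° from the x-axis; with |NT| = 8.8, T = (-0.083817, 28.456). ∠NTS = 148.0° gives TS at -122.50° from the x-axis; with |TS| = 24.7, S = (-13.355, 7.6245). ∠TSF = 101.3° gives SF at -43.800° from the x-axis; with |SF| = 16.1, F = (-1.7348, -3.5190). Then |AF| = |F − A| = 3.9234.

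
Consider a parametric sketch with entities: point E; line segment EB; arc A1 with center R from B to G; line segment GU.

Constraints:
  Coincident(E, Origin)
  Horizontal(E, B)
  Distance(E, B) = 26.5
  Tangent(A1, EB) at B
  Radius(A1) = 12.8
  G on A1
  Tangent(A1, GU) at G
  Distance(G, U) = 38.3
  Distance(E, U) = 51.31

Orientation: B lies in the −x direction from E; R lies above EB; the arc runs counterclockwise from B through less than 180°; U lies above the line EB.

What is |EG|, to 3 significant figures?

18.2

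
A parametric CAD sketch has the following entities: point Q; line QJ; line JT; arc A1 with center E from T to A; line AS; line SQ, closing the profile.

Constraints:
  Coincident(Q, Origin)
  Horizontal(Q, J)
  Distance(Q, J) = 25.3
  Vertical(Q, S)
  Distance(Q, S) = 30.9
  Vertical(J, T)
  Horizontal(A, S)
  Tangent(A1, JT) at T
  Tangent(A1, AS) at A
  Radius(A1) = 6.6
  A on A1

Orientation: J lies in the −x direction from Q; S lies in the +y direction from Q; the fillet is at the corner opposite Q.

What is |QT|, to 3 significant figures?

35.1

Q is at the origin; QJ is horizontal with |QJ| = 25.3 and J on the −x side, so J = (-25.3, 0.00). Q and S share the same x with |QS| = 30.9 and S on the +y side, so S = (0.00, 30.9). The virtual corner opposite Q is at (-25.3, 30.9). A1 meets JT tangentially, so ET is at right angles to JT and tangency of A1 to AS means the radius EA is perpendicular to AS, with radius 6.6, so the center E sits 6.6 in from both sides at E = (-18.7, 24.3). That places the tangent points at T = (-25.3, 24.3) on JT and A = (-18.7, 30.9) on AS. Then |QT| = |T − Q| = 35.1.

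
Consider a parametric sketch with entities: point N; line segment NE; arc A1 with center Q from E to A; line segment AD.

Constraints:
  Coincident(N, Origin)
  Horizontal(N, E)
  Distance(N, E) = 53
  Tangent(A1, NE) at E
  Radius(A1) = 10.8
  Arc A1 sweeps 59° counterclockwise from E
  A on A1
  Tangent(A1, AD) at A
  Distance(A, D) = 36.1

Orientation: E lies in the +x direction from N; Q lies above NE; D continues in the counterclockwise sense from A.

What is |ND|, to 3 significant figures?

88.6

N is at the origin; N and E share the same y with |NE| = 53.0 and E on the +x side, so E = (53.0, 0.00). The tangent condition forces QE to be normal to NE, so Q = E + (0, 10.8) = (53.0, 10.8). On A1, E sits at bearing -90° from Q; a 59° counterclockwise sweep puts A at bearing -31°, so A = Q + 10.8·(cos -31°, sin -31°) = (62.3, 5.24). Since A1 is tangent to AD there, QA ⟂ AD, so AD runs along (−sin -31°, cos -31°); with |AD| = 36.1, D = (80.9, 36.2). Then |ND| = |D − N| = 88.6.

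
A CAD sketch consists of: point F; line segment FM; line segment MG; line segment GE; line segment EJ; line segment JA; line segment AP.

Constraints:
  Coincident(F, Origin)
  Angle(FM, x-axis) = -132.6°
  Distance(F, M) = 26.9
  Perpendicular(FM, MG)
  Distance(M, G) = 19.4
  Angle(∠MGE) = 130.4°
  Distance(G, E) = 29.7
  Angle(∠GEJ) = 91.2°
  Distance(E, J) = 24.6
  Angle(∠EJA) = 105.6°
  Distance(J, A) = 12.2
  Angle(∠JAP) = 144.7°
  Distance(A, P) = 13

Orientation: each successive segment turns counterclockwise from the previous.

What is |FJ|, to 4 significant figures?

23.57

F is at the origin; FM runs at -132.6° with length 26.9, so M = (-18.21, -19.80). FM is perpendicular to MG, so MG runs at -42.60°; with |MG| = 19.4, G = (-3.928, -32.93). ∠MGE = 130.4° gives GE at 7.000° from the x-axis; with |GE| = 29.7, E = (25.55, -29.31). ∠GEJ = 91.2° gives EJ at 95.80° from the x-axis; with |EJ| = 24.6, J = (23.06, -4.839). Then |FJ| = |J − F| = 23.57.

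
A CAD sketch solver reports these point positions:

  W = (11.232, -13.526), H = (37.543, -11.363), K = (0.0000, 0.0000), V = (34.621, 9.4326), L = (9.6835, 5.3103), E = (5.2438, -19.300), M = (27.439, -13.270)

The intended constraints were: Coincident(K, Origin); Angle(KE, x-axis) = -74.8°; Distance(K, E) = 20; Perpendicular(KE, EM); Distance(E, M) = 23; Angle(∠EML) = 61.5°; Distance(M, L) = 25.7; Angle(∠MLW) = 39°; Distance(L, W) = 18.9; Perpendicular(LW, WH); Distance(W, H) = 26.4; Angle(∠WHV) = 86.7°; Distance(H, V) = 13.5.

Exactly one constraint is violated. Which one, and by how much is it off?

Distance(H, V) = 13.5 — off by 7.50.

K = (0.00, 0.00) ✓; KE at -74.80° ✓; |KE| = 20.00 ✓; ∠(KE, EM) = 90.00° ✓; |EM| = 23.00 ✓; ∠EML = 61.50° ✓; |ML| = 25.70 ✓; ∠MLW = 39.00° ✓; |LW| = 18.90 ✓; ∠(LW, WH) = 90.00° ✓; |WH| = 26.40 ✓; ∠WHV = 86.70° ✓; |HV| = 21.00 ✗.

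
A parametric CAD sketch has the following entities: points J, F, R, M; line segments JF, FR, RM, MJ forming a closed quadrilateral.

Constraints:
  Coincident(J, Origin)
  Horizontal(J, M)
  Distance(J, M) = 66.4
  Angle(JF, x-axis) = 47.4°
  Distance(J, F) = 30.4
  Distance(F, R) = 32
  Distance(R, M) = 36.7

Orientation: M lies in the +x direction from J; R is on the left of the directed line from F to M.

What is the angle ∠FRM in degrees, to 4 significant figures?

95.61°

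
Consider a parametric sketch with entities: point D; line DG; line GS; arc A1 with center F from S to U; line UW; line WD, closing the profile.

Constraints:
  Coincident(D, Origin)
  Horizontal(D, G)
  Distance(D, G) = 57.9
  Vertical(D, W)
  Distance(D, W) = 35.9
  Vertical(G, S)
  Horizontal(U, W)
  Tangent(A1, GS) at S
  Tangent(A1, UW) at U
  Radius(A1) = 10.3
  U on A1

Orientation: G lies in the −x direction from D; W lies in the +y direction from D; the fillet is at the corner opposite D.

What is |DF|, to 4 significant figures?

54.05

DW is vertical with |DW| = 35.9 and W on the +y side, so W = (0.000, 35.90). The virtual corner opposite D is at (-57.90, 35.90). The tangent condition forces FS to be normal to GS and A1 meets UW tangentially, so FU is at right angles to UW, with radius 10.3, so the center F sits 10.3 in from both sides at F = (-47.60, 25.60). Then |DF| = |F − D| = 54.05.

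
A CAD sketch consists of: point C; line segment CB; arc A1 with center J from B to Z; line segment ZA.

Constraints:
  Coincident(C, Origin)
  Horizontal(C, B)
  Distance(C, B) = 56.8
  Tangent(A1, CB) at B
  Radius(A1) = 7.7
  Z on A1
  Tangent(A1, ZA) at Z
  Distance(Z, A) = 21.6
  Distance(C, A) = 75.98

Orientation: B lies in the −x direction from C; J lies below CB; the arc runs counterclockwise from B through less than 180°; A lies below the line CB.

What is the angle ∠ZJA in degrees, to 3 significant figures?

70.4°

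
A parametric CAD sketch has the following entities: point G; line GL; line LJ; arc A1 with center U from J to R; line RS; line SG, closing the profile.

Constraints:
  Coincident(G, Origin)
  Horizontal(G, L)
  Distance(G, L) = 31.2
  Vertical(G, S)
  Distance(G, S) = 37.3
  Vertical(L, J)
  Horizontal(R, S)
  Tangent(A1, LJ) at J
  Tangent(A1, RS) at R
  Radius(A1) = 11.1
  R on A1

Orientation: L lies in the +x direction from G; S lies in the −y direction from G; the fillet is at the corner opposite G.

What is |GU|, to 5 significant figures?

33.022

G is at the origin; G and L share the same y with |GL| = 31.2 and L on the +x side, so L = (31.200, 0.0000). G and S share the same x with |GS| = 37.3 and S on the −y side, so S = (0.0000, -37.300). The virtual corner opposite G is at (31.200, -37.300). The tangent condition forces UJ to be normal to LJ and A1 meets RS tangentially, so UR is at right angles to RS, with radius 11.1, so the center U sits 11.1 in from both sides at U = (20.100, -26.200). Then |GU| = |U − G| = 33.022.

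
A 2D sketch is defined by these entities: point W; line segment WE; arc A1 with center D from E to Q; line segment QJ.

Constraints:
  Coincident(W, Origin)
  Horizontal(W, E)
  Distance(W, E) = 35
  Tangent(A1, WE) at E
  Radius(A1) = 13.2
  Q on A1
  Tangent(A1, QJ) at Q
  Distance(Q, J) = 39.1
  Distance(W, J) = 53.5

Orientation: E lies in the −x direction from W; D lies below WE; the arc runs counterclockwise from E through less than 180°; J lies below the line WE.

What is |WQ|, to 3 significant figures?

49.8

Checks: |DQ| = 13.20 ✓; ∠(DQ, QJ) = 90.00° ✓; |QJ| = 39.10 ✓; |WJ| = 53.50 ✓.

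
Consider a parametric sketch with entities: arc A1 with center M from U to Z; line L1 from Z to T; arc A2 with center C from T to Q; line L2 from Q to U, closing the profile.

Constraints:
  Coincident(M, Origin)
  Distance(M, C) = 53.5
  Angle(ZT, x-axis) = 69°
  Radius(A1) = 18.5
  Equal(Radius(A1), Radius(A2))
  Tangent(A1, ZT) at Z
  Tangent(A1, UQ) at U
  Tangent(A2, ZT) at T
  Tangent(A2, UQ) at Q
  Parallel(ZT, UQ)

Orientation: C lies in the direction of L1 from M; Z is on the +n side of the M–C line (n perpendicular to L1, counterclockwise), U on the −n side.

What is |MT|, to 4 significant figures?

56.61

Tangency of A1 to both parallel lines with radius 18.5 puts Z and U at M ± 18.5·n: Z = (-17.27, 6.630), U = (17.27, -6.630). Equal radii place T and Q the same way about C: T = C + 18.5·n = (1.901, 56.58), Q = C − 18.5·n = (36.44, 43.32). Then |MT| = |T − M| = 56.61.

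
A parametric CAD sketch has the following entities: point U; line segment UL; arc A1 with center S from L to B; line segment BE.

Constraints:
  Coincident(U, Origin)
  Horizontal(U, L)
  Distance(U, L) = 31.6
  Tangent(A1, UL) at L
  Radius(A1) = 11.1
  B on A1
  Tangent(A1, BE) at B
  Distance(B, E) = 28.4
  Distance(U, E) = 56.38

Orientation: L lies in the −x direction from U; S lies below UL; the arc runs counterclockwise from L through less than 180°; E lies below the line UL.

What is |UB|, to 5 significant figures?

44.406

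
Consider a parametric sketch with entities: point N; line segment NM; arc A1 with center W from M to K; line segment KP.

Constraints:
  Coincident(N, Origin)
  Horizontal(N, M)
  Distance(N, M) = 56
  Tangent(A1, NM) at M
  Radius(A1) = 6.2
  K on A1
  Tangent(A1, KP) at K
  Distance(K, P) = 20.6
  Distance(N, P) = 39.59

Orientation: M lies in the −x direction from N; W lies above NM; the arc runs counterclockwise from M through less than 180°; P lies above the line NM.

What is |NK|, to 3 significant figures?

51.9

Checks: |WK| = 6.200 ✓; ∠(WK, KP) = 90.00° ✓; |KP| = 20.60 ✓; |NP| = 39.59 ✓.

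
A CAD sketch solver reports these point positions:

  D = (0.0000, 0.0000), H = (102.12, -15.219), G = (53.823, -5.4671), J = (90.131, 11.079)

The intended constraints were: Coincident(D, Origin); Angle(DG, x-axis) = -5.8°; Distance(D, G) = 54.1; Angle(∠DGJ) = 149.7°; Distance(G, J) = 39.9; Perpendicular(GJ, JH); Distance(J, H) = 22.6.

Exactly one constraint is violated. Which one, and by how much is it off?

Distance(J, H) = 22.6 — off by 6.30.

D = (0.00, 0.00) ✓; DG at -5.800° ✓; |DG| = 54.10 ✓; ∠DGJ = 149.7° ✓; |GJ| = 39.90 ✓; ∠(GJ, JH) = 89.99° ✓; |JH| = 28.90 ✗.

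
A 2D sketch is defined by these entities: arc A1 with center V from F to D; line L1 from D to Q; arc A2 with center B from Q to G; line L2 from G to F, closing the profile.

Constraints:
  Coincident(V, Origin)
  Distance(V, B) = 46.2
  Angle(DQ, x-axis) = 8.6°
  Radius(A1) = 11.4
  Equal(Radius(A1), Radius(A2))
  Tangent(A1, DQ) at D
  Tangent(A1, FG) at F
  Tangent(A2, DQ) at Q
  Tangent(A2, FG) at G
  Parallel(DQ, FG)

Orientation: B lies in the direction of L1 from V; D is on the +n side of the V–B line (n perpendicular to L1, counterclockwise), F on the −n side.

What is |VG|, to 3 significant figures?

47.6

Tangency of A1 to both parallel lines with radius 11.4 puts D and F at V ± 11.4·n: D = (-1.70, 11.3), F = (1.70, -11.3). Equal radii place Q and G the same way about B: Q = B + 11.4·n = (44.0, 18.2), G = B − 11.4·n = (47.4, -4.36). Then |VG| = |G − V| = 47.6.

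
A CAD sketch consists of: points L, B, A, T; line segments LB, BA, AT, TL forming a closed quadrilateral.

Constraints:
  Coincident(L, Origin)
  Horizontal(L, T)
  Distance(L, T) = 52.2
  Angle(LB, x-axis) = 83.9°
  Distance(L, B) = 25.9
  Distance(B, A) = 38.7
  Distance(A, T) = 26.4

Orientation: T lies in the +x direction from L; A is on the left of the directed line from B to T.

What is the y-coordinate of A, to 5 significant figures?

24.097

Checks: LB at 83.90° ✓; |BA| = 38.70 ✓; |AT| = 26.40 ✓.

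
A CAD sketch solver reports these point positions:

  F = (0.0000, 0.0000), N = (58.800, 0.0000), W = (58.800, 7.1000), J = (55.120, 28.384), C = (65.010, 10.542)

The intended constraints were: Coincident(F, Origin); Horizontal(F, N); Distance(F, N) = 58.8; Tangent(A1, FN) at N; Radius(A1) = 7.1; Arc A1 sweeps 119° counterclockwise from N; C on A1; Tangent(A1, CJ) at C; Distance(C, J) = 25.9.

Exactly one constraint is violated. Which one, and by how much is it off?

Distance(C, J) = 25.9 — off by 5.50.

F = (0.00, 0.00) ✓; F.y = 0.00, N.y = 0.00 ✓; |FN| = 58.80 ✓; ∠(WN, NF) = 90.00° ✓; |WN| = 7.100 ✓; bearing(W→C) − bearing(W→N) = 119.0° ✓; |WC| = 7.100 ✓; ∠(WC, CJ) = 90.00° ✓; |CJ| = 20.40 ✗.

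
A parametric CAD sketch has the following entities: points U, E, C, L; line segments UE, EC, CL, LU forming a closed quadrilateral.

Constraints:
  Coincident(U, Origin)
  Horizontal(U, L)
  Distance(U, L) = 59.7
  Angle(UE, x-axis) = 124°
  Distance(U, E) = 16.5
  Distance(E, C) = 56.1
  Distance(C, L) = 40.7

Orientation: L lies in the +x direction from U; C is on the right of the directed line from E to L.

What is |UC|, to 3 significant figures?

39.9

Checks: U = (0.00, 0.00) ✓; |EC| = 56.10 ✓; |CL| = 40.70 ✓.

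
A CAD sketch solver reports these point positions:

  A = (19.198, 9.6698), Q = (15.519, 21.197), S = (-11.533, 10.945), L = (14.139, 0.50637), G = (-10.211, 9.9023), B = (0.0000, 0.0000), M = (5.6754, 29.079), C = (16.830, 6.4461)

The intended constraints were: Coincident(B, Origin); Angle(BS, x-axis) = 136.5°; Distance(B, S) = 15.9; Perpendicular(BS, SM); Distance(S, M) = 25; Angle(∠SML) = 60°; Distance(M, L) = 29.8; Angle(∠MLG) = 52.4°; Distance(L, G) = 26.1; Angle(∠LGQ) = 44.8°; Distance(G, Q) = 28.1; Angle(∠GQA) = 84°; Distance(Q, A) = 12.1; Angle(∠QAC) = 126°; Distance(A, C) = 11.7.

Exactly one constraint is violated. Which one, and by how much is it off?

Distance(A, C) = 11.7 — off by 7.70.

B = (0.00, 0.00) ✓; BS at 136.5° ✓; |BS| = 15.90 ✓; ∠(BS, SM) = 90.00° ✓; |SM| = 25.00 ✓; ∠SML = 60.00° ✓; |ML| = 29.80 ✓; ∠MLG = 52.40° ✓; |LG| = 26.10 ✓; ∠LGQ = 44.80° ✓; |GQ| = 28.10 ✓; ∠GQA = 84.00° ✓; |QA| = 12.10 ✓; ∠QAC = 126.0° ✓; |AC| = 4.000 ✗.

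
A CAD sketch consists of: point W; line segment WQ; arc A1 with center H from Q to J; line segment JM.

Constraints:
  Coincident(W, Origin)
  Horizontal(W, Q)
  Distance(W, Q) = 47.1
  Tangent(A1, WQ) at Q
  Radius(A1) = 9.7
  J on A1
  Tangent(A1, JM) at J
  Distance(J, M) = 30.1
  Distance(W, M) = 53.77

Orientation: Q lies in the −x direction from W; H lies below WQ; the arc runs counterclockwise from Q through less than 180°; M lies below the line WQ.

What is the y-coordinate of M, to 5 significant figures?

-39.492

Checks: |HJ| = 9.700 ✓; ∠(HJ, JM) = 90.00° ✓; |JM| = 30.10 ✓; |WM| = 53.77 ✓.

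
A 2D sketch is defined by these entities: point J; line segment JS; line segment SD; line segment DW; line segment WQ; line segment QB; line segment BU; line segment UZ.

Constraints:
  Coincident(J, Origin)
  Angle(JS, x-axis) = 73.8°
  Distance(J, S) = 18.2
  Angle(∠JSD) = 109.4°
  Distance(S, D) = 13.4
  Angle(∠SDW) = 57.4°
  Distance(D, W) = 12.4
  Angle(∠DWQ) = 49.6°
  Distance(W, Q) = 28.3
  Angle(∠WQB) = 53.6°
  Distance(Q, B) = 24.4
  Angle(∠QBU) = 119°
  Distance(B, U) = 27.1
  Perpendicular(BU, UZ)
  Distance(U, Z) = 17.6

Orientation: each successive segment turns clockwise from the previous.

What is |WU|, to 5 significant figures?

20.765

J is at the origin; JS runs at 73.8° with length 18.2, so S = (5.0776, 17.477). ∠JSD = 109.4° gives SD at 3.2000° from the x-axis; with |SD| = 13.4, D = (18.457, 18.225). ∠SDW = 57.4° gives DW at -119.40° from the x-axis; with |DW| = 12.4, W = (12.370, 7.4223). ∠DWQ = 49.6° gives WQ at 110.20° from the x-axis; with |WQ| = 28.3, Q = (2.5976, 33.982). ∠WQB = 53.6° gives QB at -16.200° from the x-axis; with |QB| = 24.4, B = (26.029, 27.174). ∠QBU = 119.0° gives BU at -77.200° from the x-axis; with |BU| = 27.1, U = (32.033, 0.74772). Then |WU| = |U − W| = 20.765.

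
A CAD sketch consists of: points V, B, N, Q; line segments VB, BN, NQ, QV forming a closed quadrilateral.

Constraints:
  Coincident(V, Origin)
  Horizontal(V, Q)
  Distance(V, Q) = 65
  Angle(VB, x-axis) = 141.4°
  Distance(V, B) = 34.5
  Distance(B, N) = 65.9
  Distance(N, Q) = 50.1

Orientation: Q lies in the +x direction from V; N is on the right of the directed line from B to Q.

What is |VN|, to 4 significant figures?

31.66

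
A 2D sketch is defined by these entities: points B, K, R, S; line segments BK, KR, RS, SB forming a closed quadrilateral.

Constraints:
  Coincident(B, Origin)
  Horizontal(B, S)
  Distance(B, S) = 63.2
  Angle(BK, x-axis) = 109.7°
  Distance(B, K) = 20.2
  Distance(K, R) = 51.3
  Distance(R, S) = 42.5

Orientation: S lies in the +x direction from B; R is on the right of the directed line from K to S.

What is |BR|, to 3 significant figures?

33.0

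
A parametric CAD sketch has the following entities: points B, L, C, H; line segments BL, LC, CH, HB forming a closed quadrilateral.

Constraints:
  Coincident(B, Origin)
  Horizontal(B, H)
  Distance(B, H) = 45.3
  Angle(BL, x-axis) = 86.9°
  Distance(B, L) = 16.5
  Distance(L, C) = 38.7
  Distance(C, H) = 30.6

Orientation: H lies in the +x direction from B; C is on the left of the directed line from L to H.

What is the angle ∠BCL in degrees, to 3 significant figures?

18.6°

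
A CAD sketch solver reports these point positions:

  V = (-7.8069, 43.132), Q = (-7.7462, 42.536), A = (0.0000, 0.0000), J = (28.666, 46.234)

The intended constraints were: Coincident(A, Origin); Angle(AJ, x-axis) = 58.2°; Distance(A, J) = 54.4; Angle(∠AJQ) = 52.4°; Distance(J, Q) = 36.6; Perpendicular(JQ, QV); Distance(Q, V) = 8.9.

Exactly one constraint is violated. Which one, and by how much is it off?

Distance(Q, V) = 8.9 — off by 8.30.

A = (0.00, 0.00) ✓; AJ at 58.20° ✓; |AJ| = 54.40 ✓; ∠AJQ = 52.40° ✓; |JQ| = 36.60 ✓; ∠(JQ, QV) = 89.98° ✓; |QV| = 0.5991 ✗.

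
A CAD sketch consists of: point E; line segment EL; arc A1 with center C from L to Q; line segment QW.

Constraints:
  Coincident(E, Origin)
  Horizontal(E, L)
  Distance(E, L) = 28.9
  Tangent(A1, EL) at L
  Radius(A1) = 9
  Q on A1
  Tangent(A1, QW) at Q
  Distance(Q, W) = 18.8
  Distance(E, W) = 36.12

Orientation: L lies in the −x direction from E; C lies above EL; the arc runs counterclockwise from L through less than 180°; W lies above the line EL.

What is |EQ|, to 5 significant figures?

22.305

Checks: |CQ| = 9.000 ✓; ∠(CQ, QW) = 90.00° ✓; |QW| = 18.80 ✓; |EW| = 36.12 ✓.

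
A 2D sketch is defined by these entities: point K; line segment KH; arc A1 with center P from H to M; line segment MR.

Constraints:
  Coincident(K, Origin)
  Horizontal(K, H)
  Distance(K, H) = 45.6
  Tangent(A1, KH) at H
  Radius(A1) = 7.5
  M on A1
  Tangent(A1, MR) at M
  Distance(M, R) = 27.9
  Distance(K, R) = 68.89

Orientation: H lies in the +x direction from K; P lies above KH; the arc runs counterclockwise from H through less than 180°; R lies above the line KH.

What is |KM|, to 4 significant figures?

53.02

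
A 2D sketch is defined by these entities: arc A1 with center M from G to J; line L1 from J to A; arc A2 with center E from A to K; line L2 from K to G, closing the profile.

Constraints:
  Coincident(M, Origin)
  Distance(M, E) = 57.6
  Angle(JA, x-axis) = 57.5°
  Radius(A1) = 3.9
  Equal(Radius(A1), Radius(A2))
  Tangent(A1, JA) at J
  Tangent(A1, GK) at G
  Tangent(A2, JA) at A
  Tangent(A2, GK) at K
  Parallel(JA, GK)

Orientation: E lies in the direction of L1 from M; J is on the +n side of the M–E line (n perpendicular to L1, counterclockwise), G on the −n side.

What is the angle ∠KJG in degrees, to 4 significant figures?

82.29°

The slot axis is L1's direction at 57.5°, so u = (cos 57.5°, sin 57.5°) = (0.5373, 0.8434) and n = (−sin 57.5°, cos 57.5°) = (-0.8434, 0.5373). M is at the origin and E lies 57.6 along u from M, so E = 57.6·u = (30.95, 48.58). Tangency of A1 to both parallel lines with radius 3.9 puts J and G at M ± 3.9·n: J = (-3.289, 2.095), G = (3.289, -2.095). Equal radii place A and K the same way about E: A = E + 3.9·n = (27.66, 50.67), K = E − 3.9·n = (34.24, 46.48). Then cos ∠KJG = JK·JG / (|JK||JG|), giving 82.29°.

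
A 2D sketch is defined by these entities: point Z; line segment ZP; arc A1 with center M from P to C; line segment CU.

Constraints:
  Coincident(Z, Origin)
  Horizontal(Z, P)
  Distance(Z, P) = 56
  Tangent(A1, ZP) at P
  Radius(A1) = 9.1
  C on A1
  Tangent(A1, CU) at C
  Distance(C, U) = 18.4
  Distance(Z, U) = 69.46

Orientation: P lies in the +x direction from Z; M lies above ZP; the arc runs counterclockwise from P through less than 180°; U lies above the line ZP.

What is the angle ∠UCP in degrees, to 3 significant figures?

133°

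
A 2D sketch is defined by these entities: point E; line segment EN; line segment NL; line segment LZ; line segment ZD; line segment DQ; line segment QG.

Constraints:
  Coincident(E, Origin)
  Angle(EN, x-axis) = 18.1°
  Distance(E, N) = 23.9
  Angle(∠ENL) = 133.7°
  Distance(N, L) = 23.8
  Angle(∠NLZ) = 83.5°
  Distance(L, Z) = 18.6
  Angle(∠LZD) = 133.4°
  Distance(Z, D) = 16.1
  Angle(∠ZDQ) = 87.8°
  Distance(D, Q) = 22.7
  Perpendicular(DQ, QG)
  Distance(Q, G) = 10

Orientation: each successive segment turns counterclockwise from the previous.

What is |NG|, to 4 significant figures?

5.598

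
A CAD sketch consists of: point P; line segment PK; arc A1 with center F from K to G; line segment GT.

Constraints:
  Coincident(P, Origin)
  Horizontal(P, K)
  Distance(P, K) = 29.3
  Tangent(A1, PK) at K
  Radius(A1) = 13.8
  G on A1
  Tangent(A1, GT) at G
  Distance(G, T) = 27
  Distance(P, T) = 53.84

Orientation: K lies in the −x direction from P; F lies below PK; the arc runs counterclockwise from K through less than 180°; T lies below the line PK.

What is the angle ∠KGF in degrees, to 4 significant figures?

32.99°

Checks: ∠(FK, KP) = 90.00° ✓; |FG| = 13.80 ✓; ∠(FG, GT) = 90.00° ✓; |GT| = 27.00 ✓; |PT| = 53.84 ✓.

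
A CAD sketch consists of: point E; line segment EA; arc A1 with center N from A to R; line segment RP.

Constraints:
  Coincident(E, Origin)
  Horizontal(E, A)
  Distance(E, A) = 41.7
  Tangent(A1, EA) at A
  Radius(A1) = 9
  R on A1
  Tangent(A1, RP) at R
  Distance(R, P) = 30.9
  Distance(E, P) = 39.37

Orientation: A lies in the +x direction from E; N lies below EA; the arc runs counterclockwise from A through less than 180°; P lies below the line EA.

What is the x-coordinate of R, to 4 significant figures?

33.50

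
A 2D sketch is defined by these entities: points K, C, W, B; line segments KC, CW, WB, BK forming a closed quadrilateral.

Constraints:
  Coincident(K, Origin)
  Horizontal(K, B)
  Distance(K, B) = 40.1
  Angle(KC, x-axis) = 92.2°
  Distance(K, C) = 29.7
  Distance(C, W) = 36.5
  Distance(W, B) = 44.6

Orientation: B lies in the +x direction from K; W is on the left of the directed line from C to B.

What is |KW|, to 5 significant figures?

54.629

Checks: |CW| = 36.50 ✓; |WB| = 44.60 ✓.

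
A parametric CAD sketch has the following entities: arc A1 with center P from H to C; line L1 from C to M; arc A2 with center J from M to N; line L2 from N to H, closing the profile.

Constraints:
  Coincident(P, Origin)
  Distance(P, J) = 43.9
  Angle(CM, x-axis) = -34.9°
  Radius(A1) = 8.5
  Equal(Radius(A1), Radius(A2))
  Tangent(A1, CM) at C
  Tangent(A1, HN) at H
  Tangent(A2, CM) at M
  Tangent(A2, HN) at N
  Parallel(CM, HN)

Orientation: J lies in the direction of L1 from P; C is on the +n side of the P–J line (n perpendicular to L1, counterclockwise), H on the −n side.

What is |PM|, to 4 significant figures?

44.72

The slot axis is L1's direction at -34.9°, so u = (cos -34.9°, sin -34.9°) = (0.8202, -0.5721) and n = (−sin -34.9°, cos -34.9°) = (0.5721, 0.8202). P is at the origin and J lies 43.9 along u from P, so J = 43.9·u = (36.00, -25.12). Tangency of A1 to both parallel lines with radius 8.5 puts C and H at P ± 8.5·n: C = (4.863, 6.971), H = (-4.863, -6.971). Equal radii place M and N the same way about J: M = J + 8.5·n = (40.87, -18.15), N = J − 8.5·n = (31.14, -32.09). Then |PM| = |M − P| = 44.72.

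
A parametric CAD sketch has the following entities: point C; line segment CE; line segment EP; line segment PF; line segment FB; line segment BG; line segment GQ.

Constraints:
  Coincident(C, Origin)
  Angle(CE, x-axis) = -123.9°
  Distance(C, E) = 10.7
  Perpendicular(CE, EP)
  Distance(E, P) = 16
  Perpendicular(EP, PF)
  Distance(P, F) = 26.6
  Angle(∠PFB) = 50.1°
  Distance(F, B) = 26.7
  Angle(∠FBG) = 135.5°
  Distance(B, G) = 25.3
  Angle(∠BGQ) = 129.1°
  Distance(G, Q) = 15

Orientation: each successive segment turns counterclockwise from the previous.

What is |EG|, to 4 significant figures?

17.18

C is at the origin; CE runs at -123.9° with length 10.7, so E = (-5.968, -8.881). CE ⟂ EP, so EP runs at -33.90°; with |EP| = 16.0, P = (7.312, -17.81). The perpendicularity gives PF at right angles to EP, so PF runs at 56.10°; with |PF| = 26.6, F = (22.15, 4.273). ∠PFB = 50.1° gives FB at -174.0° from the x-axis; with |FB| = 26.7, B = (-4.405, 1.482). ∠FBG = 135.5° gives BG at -129.5° from the x-axis; with |BG| = 25.3, G = (-20.50, -18.04). Then |EG| = |G − E| = 17.18.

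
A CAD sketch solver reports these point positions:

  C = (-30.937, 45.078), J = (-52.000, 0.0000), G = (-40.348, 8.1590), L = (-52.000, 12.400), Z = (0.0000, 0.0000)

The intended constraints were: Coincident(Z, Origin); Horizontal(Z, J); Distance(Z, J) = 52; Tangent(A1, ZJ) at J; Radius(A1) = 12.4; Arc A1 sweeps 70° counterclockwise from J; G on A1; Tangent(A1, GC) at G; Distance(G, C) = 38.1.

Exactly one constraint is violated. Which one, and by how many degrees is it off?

Tangent(A1, GC) at G — off by 5.70°.

Z = (0.00, 0.00) ✓; Z.y = 0.00, J.y = 0.00 ✓; |ZJ| = 52.00 ✓; ∠(LJ, JZ) = 90.00° ✓; |LJ| = 12.40 ✓; bearing(L→G) − bearing(L→J) = 70.00° ✓; |LG| = 12.40 ✓; ∠(LG, GC) = 84.30° ✗; |GC| = 38.10 ✓.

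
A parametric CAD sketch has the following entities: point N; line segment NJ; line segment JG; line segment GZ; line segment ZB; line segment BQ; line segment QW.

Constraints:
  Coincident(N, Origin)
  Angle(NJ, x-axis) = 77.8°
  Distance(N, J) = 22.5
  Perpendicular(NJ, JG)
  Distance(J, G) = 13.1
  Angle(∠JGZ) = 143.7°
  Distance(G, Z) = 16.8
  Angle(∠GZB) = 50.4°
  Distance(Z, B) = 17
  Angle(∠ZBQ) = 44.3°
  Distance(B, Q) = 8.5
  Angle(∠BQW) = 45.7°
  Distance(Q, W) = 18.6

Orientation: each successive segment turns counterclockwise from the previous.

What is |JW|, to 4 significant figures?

31.39

∠ZBQ = 44.3° gives BQ at 109.4° from the x-axis; with |BQ| = 8.5, Q = (-10.97, 18.39). ∠BQW = 45.7° gives QW at -116.3° from the x-axis; with |QW| = 18.6, W = (-19.21, 1.711). Then |JW| = |W − J| = 31.39.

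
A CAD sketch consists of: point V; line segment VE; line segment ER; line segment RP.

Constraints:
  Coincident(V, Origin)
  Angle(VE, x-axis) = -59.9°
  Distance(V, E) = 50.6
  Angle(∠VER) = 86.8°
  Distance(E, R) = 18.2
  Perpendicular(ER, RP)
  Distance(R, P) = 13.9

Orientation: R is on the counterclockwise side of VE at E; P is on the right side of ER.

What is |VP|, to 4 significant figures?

66.23

∠VER = 86.8°, so ER runs at -59.9° + (180° − 86.8°) = 33.30° from the x-axis; with |ER| = 18.2, R = E + 18.2·(cos 33.30°, sin 33.30°) = (40.59, -33.78). ER ⟂ RP; with |RP| = 13.9 on the right of ER, P = R + 13.9·(0.5490, -0.8358) = (48.22, -45.40). Then |VP| = |P − V| = 66.23.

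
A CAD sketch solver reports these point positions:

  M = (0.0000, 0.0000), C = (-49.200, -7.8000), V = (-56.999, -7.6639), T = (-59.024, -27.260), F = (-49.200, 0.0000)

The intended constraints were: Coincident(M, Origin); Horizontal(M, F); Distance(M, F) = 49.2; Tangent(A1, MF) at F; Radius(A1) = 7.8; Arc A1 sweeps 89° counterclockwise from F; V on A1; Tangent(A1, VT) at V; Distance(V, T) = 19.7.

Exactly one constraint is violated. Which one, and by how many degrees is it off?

Tangent(A1, VT) at V — off by 4.90°.

M = (0.00, 0.00) ✓; M.y = 0.00, F.y = 0.00 ✓; |MF| = 49.20 ✓; ∠(CF, FM) = 90.00° ✓; |CF| = 7.800 ✓; bearing(C→V) − bearing(C→F) = 89.00° ✓; |CV| = 7.800 ✓; ∠(CV, VT) = 94.90° ✗; |VT| = 19.70 ✓.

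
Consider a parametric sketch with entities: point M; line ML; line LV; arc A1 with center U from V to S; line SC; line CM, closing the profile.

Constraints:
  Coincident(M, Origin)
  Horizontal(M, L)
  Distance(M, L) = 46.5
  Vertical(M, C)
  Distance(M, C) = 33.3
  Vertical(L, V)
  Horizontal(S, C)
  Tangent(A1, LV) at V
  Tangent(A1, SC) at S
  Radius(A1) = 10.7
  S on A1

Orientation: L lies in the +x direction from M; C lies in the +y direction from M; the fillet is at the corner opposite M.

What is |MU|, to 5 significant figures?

42.337

M is at the origin; M and L share the same y with |ML| = 46.5 and L on the +x side, so L = (46.500, 0.0000). M and C share the same x with |MC| = 33.3 and C on the +y side, so C = (0.0000, 33.300). The virtual corner opposite M is at (46.500, 33.300). Since A1 is tangent to LV there, UV ⟂ LV and the tangent condition forces US to be normal to SC, with radius 10.7, so the center U sits 10.7 in from both sides at U = (35.800, 22.600). Then |MU| = |U − M| = 42.337.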